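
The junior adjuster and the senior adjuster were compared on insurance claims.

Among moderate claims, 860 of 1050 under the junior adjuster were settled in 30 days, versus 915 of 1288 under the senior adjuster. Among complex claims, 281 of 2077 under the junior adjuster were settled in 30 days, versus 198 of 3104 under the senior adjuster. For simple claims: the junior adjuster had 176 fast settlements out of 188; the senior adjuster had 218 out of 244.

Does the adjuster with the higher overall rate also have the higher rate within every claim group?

Moderate: the junior adjuster 860/1050 = 81.9%, the senior adjuster 915/1288 = 71.0% → the junior adjuster
Complex: the junior adjuster 281/2077 = 13.5%, the senior adjuster 198/3104 = 6.4% → the junior adjuster
Simple: the junior adjuster 176/188 = 93.6%, the senior adjuster 218/244 = 89.3% → the junior adjuster
Overall: the junior adjuster 1317/3315 = 39.7%, the senior adjuster 1331/4636 = 28.7% → the junior adjuster
The junior adjuster wins overall and in every claim group — no reversal.

Yes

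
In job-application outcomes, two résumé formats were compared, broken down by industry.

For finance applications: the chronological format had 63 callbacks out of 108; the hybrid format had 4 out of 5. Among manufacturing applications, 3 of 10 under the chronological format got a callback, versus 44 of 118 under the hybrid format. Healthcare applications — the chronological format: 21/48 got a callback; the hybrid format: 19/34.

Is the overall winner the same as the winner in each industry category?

No

Finance: the chronological format 63/108 = 58.3%, the hybrid format 4/5 = 80.0% → the hybrid format
Manufacturing: the chronological format 3/10 = 30.0%, the hybrid format 44/118 = 37.3% → the hybrid format
Healthcare: the chronological format 21/48 = 43.8%, the hybrid format 19/34 = 55.9% → the hybrid format
Overall: the chronological format 87/166 = 52.4%, the hybrid format 67/157 = 42.7% → the chronological format
The hybrid format wins each industry group but the chronological format wins overall — the comparison reverses. The hybrid format's applications skew toward manufacturing, which has a lower base rate.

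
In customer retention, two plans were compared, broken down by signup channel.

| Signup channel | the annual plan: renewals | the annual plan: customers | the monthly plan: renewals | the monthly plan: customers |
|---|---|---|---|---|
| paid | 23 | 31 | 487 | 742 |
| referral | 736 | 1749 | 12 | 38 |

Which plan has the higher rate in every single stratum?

the annual plan

Paid: the annual plan 23/31 = 74.2%, the monthly plan 487/742 = 65.6% → the annual plan
Referral: the annual plan 736/1749 = 42.1%, the monthly plan 12/38 = 31.6% → the annual plan
The annual plan has the higher rate in both groups.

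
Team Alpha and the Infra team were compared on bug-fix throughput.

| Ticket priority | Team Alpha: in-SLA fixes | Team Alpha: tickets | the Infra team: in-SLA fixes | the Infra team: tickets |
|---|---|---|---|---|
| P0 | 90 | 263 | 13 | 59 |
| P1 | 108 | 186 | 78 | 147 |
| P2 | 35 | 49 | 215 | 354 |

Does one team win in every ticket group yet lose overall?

P0: Team Alpha 90/263 = 34.2%, the Infra team 13/59 = 22.0% → Team Alpha
P1: Team Alpha 108/186 = 58.1%, the Infra team 78/147 = 53.1% → Team Alpha
P2: Team Alpha 35/49 = 71.4%, the Infra team 215/354 = 60.7% → Team Alpha
Overall: Team Alpha 233/498 = 46.8%, the Infra team 306/560 = 54.6% → the Infra team
Team Alpha wins each ticket group but the Infra team wins overall — the comparison reverses. Team Alpha's tickets skew toward P0, which has a lower base rate.

Yes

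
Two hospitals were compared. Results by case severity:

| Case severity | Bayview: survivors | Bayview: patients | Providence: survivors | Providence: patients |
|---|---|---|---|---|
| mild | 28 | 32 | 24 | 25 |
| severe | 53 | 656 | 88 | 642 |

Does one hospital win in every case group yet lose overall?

No

Mild: Bayview 28/32 = 87.5%, Providence 24/25 = 96.0% → Providence
Severe: Bayview 53/656 = 8.1%, Providence 88/642 = 13.7% → Providence
Overall: Bayview 81/688 = 11.8%, Providence 112/667 = 16.8% → Providence
Providence wins overall and in every case group — no reversal.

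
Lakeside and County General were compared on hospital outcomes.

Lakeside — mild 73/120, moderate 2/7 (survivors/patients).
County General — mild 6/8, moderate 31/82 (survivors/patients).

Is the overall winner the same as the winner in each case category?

No

Mild: Lakeside 73/120 = 60.8%, County General 6/8 = 75.0% → County General
Moderate: Lakeside 2/7 = 28.6%, County General 31/82 = 37.8% → County General
Overall: Lakeside 75/127 = 59.1%, County General 37/90 = 41.1% → Lakeside
County General wins each case group but Lakeside wins overall — the comparison reverses. County General's patients skew toward moderate, which has a lower base rate.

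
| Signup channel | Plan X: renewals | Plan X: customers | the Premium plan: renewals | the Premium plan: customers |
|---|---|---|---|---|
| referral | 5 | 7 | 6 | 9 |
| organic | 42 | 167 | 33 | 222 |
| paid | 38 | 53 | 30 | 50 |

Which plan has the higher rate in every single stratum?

Plan X

Referral: Plan X 5/7 = 71.4%, the Premium plan 6/9 = 66.7% → Plan X
Organic: Plan X 42/167 = 25.1%, the Premium plan 33/222 = 14.9% → Plan X
Paid: Plan X 38/53 = 71.7%, the Premium plan 30/50 = 60.0% → Plan X
Plan X has the higher rate in all 3 groups.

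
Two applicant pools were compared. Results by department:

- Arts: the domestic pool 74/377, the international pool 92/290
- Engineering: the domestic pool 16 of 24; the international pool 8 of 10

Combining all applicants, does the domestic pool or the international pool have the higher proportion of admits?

Arts: the domestic pool 74/377 = 19.6%, the international pool 92/290 = 31.7% → the international pool
Engineering: the domestic pool 16/24 = 66.7%, the international pool 8/10 = 80.0% → the international pool
Overall: the domestic pool 90/401 = 22.4%, the international pool 100/300 = 33.3% → the international pool

the international pool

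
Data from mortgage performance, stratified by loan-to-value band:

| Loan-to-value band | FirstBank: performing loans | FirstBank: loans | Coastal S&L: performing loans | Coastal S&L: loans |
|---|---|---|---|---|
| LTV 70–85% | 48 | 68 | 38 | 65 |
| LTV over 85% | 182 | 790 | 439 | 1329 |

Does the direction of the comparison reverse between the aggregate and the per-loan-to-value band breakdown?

No

LTV 70–85%: FirstBank 48/68 = 70.6%, Coastal S&L 38/65 = 58.5% → FirstBank
LTV over 85%: FirstBank 182/790 = 23.0%, Coastal S&L 439/1329 = 33.0% → Coastal S&L
Overall: FirstBank 230/858 = 26.8%, Coastal S&L 477/1394 = 34.2% → Coastal S&L
Neither sweeps: FirstBank wins 1 of 2 groups, Coastal S&L wins 1. Coastal S&L wins overall but not every group — no Simpson reversal.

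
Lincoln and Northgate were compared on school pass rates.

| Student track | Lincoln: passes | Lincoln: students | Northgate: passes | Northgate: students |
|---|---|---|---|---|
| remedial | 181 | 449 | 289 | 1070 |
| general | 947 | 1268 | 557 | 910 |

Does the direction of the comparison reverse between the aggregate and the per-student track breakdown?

Remedial: Lincoln 181/449 = 40.3%, Northgate 289/1070 = 27.0% → Lincoln
General: Lincoln 947/1268 = 74.7%, Northgate 557/910 = 61.2% → Lincoln
Overall: Lincoln 1128/1717 = 65.7%, Northgate 846/1980 = 42.7% → Lincoln
Lincoln wins overall and in every student group — no reversal.

No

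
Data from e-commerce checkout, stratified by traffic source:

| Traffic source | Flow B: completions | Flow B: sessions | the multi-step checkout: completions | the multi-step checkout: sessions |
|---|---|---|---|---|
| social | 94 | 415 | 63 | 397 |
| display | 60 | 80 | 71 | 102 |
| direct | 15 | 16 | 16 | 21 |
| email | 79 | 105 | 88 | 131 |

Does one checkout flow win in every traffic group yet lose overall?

Social: Flow B 94/415 = 22.7%, the multi-step checkout 63/397 = 15.9% → Flow B
Display: Flow B 60/80 = 75.0%, the multi-step checkout 71/102 = 69.6% → Flow B
Direct: Flow B 15/16 = 93.8%, the multi-step checkout 16/21 = 76.2% → Flow B
Email: Flow B 79/105 = 75.2%, the multi-step checkout 88/131 = 67.2% → Flow B
Overall: Flow B 248/616 = 40.3%, the multi-step checkout 238/651 = 36.6% → Flow B
Flow B wins overall and in every traffic group — no reversal.

No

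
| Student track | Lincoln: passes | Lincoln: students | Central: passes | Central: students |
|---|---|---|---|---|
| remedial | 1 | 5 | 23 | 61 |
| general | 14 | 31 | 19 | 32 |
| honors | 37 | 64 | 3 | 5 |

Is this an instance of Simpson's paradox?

Remedial: Lincoln 1/5 = 20.0%, Central 23/61 = 37.7% → Central
General: Lincoln 14/31 = 45.2%, Central 19/32 = 59.4% → Central
Honors: Lincoln 37/64 = 57.8%, Central 3/5 = 60.0% → Central
Overall: Lincoln 52/100 = 52.0%, Central 45/98 = 45.9% → Lincoln
Central wins each student group but Lincoln wins overall — the comparison reverses. Central's students skew toward remedial, which has a lower base rate.

Yes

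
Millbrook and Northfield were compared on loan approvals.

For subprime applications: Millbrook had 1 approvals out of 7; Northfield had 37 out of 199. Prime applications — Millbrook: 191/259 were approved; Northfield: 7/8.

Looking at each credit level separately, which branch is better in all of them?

Northfield

Subprime: Millbrook 1/7 = 14.3%, Northfield 37/199 = 18.6% → Northfield
Prime: Millbrook 191/259 = 73.7%, Northfield 7/8 = 87.5% → Northfield
Northfield has the higher rate in both groups.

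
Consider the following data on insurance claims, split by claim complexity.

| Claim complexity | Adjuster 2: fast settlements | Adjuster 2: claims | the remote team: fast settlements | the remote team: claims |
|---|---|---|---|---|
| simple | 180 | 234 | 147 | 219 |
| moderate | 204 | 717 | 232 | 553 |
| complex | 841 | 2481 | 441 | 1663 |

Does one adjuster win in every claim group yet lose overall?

No

Simple: Adjuster 2 180/234 = 76.9%, the remote team 147/219 = 67.1% → Adjuster 2
Moderate: Adjuster 2 204/717 = 28.5%, the remote team 232/553 = 42.0% → the remote team
Complex: Adjuster 2 841/2481 = 33.9%, the remote team 441/1663 = 26.5% → Adjuster 2
Overall: Adjuster 2 1225/3432 = 35.7%, the remote team 820/2435 = 33.7% → Adjuster 2
Neither sweeps: Adjuster 2 wins 2 of 3 groups, the remote team wins 1. Adjuster 2 wins overall but not every group — no Simpson reversal.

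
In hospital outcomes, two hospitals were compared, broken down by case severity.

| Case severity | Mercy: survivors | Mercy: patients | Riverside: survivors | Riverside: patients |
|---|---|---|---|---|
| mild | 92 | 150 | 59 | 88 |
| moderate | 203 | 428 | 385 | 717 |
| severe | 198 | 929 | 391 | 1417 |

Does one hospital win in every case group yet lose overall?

No

Mild: Mercy 92/150 = 61.3%, Riverside 59/88 = 67.0% → Riverside
Moderate: Mercy 203/428 = 47.4%, Riverside 385/717 = 53.7% → Riverside
Severe: Mercy 198/929 = 21.3%, Riverside 391/1417 = 27.6% → Riverside
Overall: Mercy 493/1507 = 32.7%, Riverside 835/2222 = 37.6% → Riverside
Riverside wins overall and in every case group — no reversal.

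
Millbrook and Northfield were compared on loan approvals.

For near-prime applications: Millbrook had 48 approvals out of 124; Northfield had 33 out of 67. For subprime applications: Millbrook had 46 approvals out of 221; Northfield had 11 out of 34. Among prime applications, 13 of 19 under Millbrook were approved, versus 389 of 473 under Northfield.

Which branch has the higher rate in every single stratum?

Near-prime: Millbrook 48/124 = 38.7%, Northfield 33/67 = 49.3% → Northfield
Subprime: Millbrook 46/221 = 20.8%, Northfield 11/34 = 32.4% → Northfield
Prime: Millbrook 13/19 = 68.4%, Northfield 389/473 = 82.2% → Northfield
Northfield has the higher rate in all 3 groups.

Northfield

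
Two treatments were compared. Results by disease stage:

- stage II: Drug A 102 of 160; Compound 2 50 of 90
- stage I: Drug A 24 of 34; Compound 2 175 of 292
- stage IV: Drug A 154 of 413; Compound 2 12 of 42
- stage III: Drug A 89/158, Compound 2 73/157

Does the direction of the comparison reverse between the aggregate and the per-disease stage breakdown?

Stage II: Drug A 102/160 = 63.8%, Compound 2 50/90 = 55.6% → Drug A
Stage I: Drug A 24/34 = 70.6%, Compound 2 175/292 = 59.9% → Drug A
Stage IV: Drug A 154/413 = 37.3%, Compound 2 12/42 = 28.6% → Drug A
Stage III: Drug A 89/158 = 56.3%, Compound 2 73/157 = 46.5% → Drug A
Overall: Drug A 369/765 = 48.2%, Compound 2 310/581 = 53.4% → Compound 2
Drug A wins each disease group but Compound 2 wins overall — the comparison reverses. Drug A's patients skew toward stage IV, which has a lower base rate.

Yes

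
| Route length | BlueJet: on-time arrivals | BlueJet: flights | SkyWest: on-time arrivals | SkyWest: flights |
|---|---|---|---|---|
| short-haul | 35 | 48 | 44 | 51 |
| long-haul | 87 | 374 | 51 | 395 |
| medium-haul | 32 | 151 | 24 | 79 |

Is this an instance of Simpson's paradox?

Short-haul: BlueJet 35/48 = 72.9%, SkyWest 44/51 = 86.3% → SkyWest
Long-haul: BlueJet 87/374 = 23.3%, SkyWest 51/395 = 12.9% → BlueJet
Medium-haul: BlueJet 32/151 = 21.2%, SkyWest 24/79 = 30.4% → SkyWest
Overall: BlueJet 154/573 = 26.9%, SkyWest 119/525 = 22.7% → BlueJet
Neither sweeps: BlueJet wins 1 of 3 groups, SkyWest wins 2. BlueJet wins overall but not every group — no Simpson reversal.

No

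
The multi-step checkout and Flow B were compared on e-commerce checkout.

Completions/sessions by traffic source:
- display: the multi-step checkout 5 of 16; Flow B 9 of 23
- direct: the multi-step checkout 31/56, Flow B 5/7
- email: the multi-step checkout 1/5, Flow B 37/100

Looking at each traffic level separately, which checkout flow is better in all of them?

Display: the multi-step checkout 5/16 = 31.2%, Flow B 9/23 = 39.1% → Flow B
Direct: the multi-step checkout 31/56 = 55.4%, Flow B 5/7 = 71.4% → Flow B
Email: the multi-step checkout 1/5 = 20.0%, Flow B 37/100 = 37.0% → Flow B
Flow B has the higher rate in all 3 groups.

Flow B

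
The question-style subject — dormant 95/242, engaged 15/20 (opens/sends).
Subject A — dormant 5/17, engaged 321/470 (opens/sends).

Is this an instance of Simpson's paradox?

Dormant: the question-style subject 95/242 = 39.3%, Subject A 5/17 = 29.4% → the question-style subject
Engaged: the question-style subject 15/20 = 75.0%, Subject A 321/470 = 68.3% → the question-style subject
Overall: the question-style subject 110/262 = 42.0%, Subject A 326/487 = 66.9% → Subject A
The question-style subject wins each recipient group but Subject A wins overall — the comparison reverses. The question-style subject's sends skew toward dormant, which has a lower base rate.

Yes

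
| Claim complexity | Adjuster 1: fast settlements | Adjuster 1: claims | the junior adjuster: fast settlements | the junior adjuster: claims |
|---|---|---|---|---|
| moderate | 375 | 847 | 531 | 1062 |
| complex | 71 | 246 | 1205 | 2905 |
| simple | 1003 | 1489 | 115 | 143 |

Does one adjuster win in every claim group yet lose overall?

Yes

Moderate: Adjuster 1 375/847 = 44.3%, the junior adjuster 531/1062 = 50.0% → the junior adjuster
Complex: Adjuster 1 71/246 = 28.9%, the junior adjuster 1205/2905 = 41.5% → the junior adjuster
Simple: Adjuster 1 1003/1489 = 67.4%, the junior adjuster 115/143 = 80.4% → the junior adjuster
Overall: Adjuster 1 1449/2582 = 56.1%, the junior adjuster 1851/4110 = 45.0% → Adjuster 1
The junior adjuster wins each claim group but Adjuster 1 wins overall — the comparison reverses. The junior adjuster's claims skew toward complex, which has a lower base rate.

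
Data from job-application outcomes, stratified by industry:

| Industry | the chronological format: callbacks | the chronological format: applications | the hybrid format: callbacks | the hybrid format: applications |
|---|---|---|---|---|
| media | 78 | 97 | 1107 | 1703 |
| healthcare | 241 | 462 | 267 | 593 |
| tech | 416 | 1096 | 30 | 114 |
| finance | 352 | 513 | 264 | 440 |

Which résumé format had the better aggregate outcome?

Media: the chronological format 78/97 = 80.4%, the hybrid format 1107/1703 = 65.0% → the chronological format
Healthcare: the chronological format 241/462 = 52.2%, the hybrid format 267/593 = 45.0% → the chronological format
Tech: the chronological format 416/1096 = 38.0%, the hybrid format 30/114 = 26.3% → the chronological format
Finance: the chronological format 352/513 = 68.6%, the hybrid format 264/440 = 60.0% → the chronological format
Overall: the chronological format 1087/2168 = 50.1%, the hybrid format 1668/2850 = 58.5% → the hybrid format
(The chronological format wins every industry group but the hybrid format wins overall — the chronological format's applications skew toward the low-rate tech group.)

the hybrid format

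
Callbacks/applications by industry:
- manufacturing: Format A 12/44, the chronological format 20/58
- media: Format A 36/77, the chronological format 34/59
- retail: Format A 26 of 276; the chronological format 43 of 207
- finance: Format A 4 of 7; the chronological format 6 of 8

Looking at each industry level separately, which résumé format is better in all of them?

the chronological format

Manufacturing: Format A 12/44 = 27.3%, the chronological format 20/58 = 34.5% → the chronological format
Media: Format A 36/77 = 46.8%, the chronological format 34/59 = 57.6% → the chronological format
Retail: Format A 26/276 = 9.4%, the chronological format 43/207 = 20.8% → the chronological format
Finance: Format A 4/7 = 57.1%, the chronological format 6/8 = 75.0% → the chronological format
The chronological format has the higher rate in all 4 groups.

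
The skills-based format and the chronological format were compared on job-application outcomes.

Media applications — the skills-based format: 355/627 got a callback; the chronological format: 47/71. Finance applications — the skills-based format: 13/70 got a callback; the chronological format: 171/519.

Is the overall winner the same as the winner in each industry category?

Media: the skills-based format 355/627 = 56.6%, the chronological format 47/71 = 66.2% → the chronological format
Finance: the skills-based format 13/70 = 18.6%, the chronological format 171/519 = 32.9% → the chronological format
Overall: the skills-based format 368/697 = 52.8%, the chronological format 218/590 = 36.9% → the skills-based format
The chronological format wins each industry group but the skills-based format wins overall — the comparison reverses. The chronological format's applications skew toward finance, which has a lower base rate.

No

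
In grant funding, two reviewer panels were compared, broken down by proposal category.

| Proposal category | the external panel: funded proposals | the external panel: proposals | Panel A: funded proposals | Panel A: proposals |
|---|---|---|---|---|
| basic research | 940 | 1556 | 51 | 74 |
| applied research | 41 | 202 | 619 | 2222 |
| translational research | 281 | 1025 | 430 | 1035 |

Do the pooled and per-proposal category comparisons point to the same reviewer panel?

Basic research: the external panel 940/1556 = 60.4%, Panel A 51/74 = 68.9% → Panel A
Applied research: the external panel 41/202 = 20.3%, Panel A 619/2222 = 27.9% → Panel A
Translational research: the external panel 281/1025 = 27.4%, Panel A 430/1035 = 41.5% → Panel A
Overall: the external panel 1262/2783 = 45.3%, Panel A 1100/3331 = 33.0% → the external panel
Panel A wins each proposal group but the external panel wins overall — the comparison reverses. Panel A's proposals skew toward applied research, which has a lower base rate.

No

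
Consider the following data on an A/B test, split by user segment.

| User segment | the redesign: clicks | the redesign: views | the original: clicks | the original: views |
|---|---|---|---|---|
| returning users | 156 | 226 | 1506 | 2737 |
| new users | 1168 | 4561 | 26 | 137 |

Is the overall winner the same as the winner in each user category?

Returning users: the redesign 156/226 = 69.0%, the original 1506/2737 = 55.0% → the redesign
New users: the redesign 1168/4561 = 25.6%, the original 26/137 = 19.0% → the redesign
Overall: the redesign 1324/4787 = 27.7%, the original 1532/2874 = 53.3% → the original
The redesign wins each user group but the original wins overall — the comparison reverses. The redesign's views skew toward new users, which has a lower base rate.

No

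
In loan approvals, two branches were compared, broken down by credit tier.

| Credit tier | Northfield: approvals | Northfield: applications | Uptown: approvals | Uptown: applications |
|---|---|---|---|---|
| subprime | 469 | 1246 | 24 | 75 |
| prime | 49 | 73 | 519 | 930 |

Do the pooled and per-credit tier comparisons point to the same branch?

Subprime: Northfield 469/1246 = 37.6%, Uptown 24/75 = 32.0% → Northfield
Prime: Northfield 49/73 = 67.1%, Uptown 519/930 = 55.8% → Northfield
Overall: Northfield 518/1319 = 39.3%, Uptown 543/1005 = 54.0% → Uptown
Northfield wins each credit group but Uptown wins overall — the comparison reverses. Northfield's applications skew toward subprime, which has a lower base rate.

No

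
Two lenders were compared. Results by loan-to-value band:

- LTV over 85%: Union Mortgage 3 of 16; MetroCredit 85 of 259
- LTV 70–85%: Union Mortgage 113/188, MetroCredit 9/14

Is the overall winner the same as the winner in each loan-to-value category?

LTV over 85%: Union Mortgage 3/16 = 18.8%, MetroCredit 85/259 = 32.8% → MetroCredit
LTV 70–85%: Union Mortgage 113/188 = 60.1%, MetroCredit 9/14 = 64.3% → MetroCredit
Overall: Union Mortgage 116/204 = 56.9%, MetroCredit 94/273 = 34.4% → Union Mortgage
MetroCredit wins each loan-to-value group but Union Mortgage wins overall — the comparison reverses. MetroCredit's loans skew toward LTV over 85%, which has a lower base rate.

No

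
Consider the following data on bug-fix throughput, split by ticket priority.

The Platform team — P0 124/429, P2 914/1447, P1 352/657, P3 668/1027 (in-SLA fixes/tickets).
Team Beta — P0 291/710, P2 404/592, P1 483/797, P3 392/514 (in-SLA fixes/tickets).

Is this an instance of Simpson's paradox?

No

P0: the Platform team 124/429 = 28.9%, Team Beta 291/710 = 41.0% → Team Beta
P2: the Platform team 914/1447 = 63.2%, Team Beta 404/592 = 68.2% → Team Beta
P1: the Platform team 352/657 = 53.6%, Team Beta 483/797 = 60.6% → Team Beta
P3: the Platform team 668/1027 = 65.0%, Team Beta 392/514 = 76.3% → Team Beta
Overall: the Platform team 2058/3560 = 57.8%, Team Beta 1570/2613 = 60.1% → Team Beta
Team Beta wins overall and in every ticket group — no reversal.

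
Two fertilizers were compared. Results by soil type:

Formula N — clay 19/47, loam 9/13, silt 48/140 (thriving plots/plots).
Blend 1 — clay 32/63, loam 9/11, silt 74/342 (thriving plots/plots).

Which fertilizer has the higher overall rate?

Clay: Formula N 19/47 = 40.4%, Blend 1 32/63 = 50.8% → Blend 1
Loam: Formula N 9/13 = 69.2%, Blend 1 9/11 = 81.8% → Blend 1
Silt: Formula N 48/140 = 34.3%, Blend 1 74/342 = 21.6% → Formula N
Overall: Formula N 76/200 = 38.0%, Blend 1 115/416 = 27.6% → Formula N
(Neither sweeps every soil group, but Formula N has the higher pooled rate.)

Formula N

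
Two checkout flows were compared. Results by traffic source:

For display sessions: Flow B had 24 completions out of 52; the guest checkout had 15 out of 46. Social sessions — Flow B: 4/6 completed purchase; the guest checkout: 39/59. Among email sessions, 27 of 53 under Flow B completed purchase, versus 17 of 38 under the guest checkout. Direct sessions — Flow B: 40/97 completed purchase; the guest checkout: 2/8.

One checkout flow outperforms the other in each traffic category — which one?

Display: Flow B 24/52 = 46.2%, the guest checkout 15/46 = 32.6% → Flow B
Social: Flow B 4/6 = 66.7%, the guest checkout 39/59 = 66.1% → Flow B
Email: Flow B 27/53 = 50.9%, the guest checkout 17/38 = 44.7% → Flow B
Direct: Flow B 40/97 = 41.2%, the guest checkout 2/8 = 25.0% → Flow B
Flow B has the higher rate in all 4 groups.

Flow B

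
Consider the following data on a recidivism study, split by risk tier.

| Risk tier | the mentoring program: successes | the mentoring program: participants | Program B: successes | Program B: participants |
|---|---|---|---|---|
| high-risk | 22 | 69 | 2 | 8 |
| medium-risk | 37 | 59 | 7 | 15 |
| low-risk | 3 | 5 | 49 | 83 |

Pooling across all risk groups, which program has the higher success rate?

Program B

High-risk: the mentoring program 22/69 = 31.9%, Program B 2/8 = 25.0% → the mentoring program
Medium-risk: the mentoring program 37/59 = 62.7%, Program B 7/15 = 46.7% → the mentoring program
Low-risk: the mentoring program 3/5 = 60.0%, Program B 49/83 = 59.0% → the mentoring program
Overall: the mentoring program 62/133 = 46.6%, Program B 58/106 = 54.7% → Program B
(The mentoring program wins every risk group but Program B wins overall — the mentoring program's participants skew toward the low-rate high-risk group.)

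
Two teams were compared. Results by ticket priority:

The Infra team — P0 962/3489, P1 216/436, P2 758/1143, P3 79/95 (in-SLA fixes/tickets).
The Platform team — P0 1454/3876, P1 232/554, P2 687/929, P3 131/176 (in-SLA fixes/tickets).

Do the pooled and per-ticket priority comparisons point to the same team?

No

P0: the Infra team 962/3489 = 27.6%, the Platform team 1454/3876 = 37.5% → the Platform team
P1: the Infra team 216/436 = 49.5%, the Platform team 232/554 = 41.9% → the Infra team
P2: the Infra team 758/1143 = 66.3%, the Platform team 687/929 = 74.0% → the Platform team
P3: the Infra team 79/95 = 83.2%, the Platform team 131/176 = 74.4% → the Infra team
Overall: the Infra team 2015/5163 = 39.0%, the Platform team 2504/5535 = 45.2% → the Platform team
Neither sweeps: the Infra team wins 2 of 4 groups, the Platform team wins 2. The Platform team wins overall but not every group — no Simpson reversal.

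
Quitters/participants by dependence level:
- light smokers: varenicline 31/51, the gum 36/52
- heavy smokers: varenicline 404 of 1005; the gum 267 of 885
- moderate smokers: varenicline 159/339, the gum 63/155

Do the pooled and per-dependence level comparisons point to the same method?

Light smokers: varenicline 31/51 = 60.8%, the gum 36/52 = 69.2% → the gum
Heavy smokers: varenicline 404/1005 = 40.2%, the gum 267/885 = 30.2% → varenicline
Moderate smokers: varenicline 159/339 = 46.9%, the gum 63/155 = 40.6% → varenicline
Overall: varenicline 594/1395 = 42.6%, the gum 366/1092 = 33.5% → varenicline
Neither sweeps: varenicline wins 2 of 3 groups, the gum wins 1. Varenicline wins overall but not every group — no Simpson reversal.

No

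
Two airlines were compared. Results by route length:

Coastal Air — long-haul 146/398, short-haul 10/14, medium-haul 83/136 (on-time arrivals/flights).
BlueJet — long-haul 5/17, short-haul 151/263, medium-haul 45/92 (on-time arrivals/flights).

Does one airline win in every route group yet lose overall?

Long-haul: Coastal Air 146/398 = 36.7%, BlueJet 5/17 = 29.4% → Coastal Air
Short-haul: Coastal Air 10/14 = 71.4%, BlueJet 151/263 = 57.4% → Coastal Air
Medium-haul: Coastal Air 83/136 = 61.0%, BlueJet 45/92 = 48.9% → Coastal Air
Overall: Coastal Air 239/548 = 43.6%, BlueJet 201/372 = 54.0% → BlueJet
Coastal Air wins each route group but BlueJet wins overall — the comparison reverses. Coastal Air's flights skew toward long-haul, which has a lower base rate.

Yes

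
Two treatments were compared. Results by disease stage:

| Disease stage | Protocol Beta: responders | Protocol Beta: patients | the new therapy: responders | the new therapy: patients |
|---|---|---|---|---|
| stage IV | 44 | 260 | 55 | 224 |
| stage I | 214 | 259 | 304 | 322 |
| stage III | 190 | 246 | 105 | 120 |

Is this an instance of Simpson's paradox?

No

Stage IV: Protocol Beta 44/260 = 16.9%, the new therapy 55/224 = 24.6% → the new therapy
Stage I: Protocol Beta 214/259 = 82.6%, the new therapy 304/322 = 94.4% → the new therapy
Stage III: Protocol Beta 190/246 = 77.2%, the new therapy 105/120 = 87.5% → the new therapy
Overall: Protocol Beta 448/765 = 58.6%, the new therapy 464/666 = 69.7% → the new therapy
The new therapy wins overall and in every disease group — no reversal.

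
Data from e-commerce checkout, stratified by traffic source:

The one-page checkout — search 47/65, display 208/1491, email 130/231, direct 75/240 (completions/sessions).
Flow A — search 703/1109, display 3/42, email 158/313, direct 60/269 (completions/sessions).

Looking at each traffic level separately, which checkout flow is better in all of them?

the one-page checkout

Search: the one-page checkout 47/65 = 72.3%, Flow A 703/1109 = 63.4% → the one-page checkout
Display: the one-page checkout 208/1491 = 14.0%, Flow A 3/42 = 7.1% → the one-page checkout
Email: the one-page checkout 130/231 = 56.3%, Flow A 158/313 = 50.5% → the one-page checkout
Direct: the one-page checkout 75/240 = 31.2%, Flow A 60/269 = 22.3% → the one-page checkout
The one-page checkout has the higher rate in all 4 groups.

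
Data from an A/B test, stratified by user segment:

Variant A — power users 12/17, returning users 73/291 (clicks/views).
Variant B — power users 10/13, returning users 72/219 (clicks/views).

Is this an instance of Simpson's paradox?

Power users: Variant A 12/17 = 70.6%, Variant B 10/13 = 76.9% → Variant B
Returning users: Variant A 73/291 = 25.1%, Variant B 72/219 = 32.9% → Variant B
Overall: Variant A 85/308 = 27.6%, Variant B 82/232 = 35.3% → Variant B
Variant B wins overall and in every user group — no reversal.

No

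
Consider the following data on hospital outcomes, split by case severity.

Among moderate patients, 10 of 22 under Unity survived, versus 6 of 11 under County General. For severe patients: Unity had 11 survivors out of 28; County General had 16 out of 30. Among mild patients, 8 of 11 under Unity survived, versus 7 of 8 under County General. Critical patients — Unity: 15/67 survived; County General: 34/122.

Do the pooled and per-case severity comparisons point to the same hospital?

Moderate: Unity 10/22 = 45.5%, County General 6/11 = 54.5% → County General
Severe: Unity 11/28 = 39.3%, County General 16/30 = 53.3% → County General
Mild: Unity 8/11 = 72.7%, County General 7/8 = 87.5% → County General
Critical: Unity 15/67 = 22.4%, County General 34/122 = 27.9% → County General
Overall: Unity 44/128 = 34.4%, County General 63/171 = 36.8% → County General
County General wins overall and in every case group — no reversal.

Yes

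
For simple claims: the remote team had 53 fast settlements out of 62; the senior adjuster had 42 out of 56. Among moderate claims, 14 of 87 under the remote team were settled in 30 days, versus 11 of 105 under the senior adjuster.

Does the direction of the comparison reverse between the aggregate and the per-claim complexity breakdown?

No

Simple: the remote team 53/62 = 85.5%, the senior adjuster 42/56 = 75.0% → the remote team
Moderate: the remote team 14/87 = 16.1%, the senior adjuster 11/105 = 10.5% → the remote team
Overall: the remote team 67/149 = 45.0%, the senior adjuster 53/161 = 32.9% → the remote team
The remote team wins overall and in every claim group — no reversal.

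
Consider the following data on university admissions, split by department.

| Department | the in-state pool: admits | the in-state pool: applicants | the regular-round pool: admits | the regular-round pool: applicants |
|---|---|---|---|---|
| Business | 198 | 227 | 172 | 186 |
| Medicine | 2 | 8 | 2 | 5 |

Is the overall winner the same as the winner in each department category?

Business: the in-state pool 198/227 = 87.2%, the regular-round pool 172/186 = 92.5% → the regular-round pool
Medicine: the in-state pool 2/8 = 25.0%, the regular-round pool 2/5 = 40.0% → the regular-round pool
Overall: the in-state pool 200/235 = 85.1%, the regular-round pool 174/191 = 91.1% → the regular-round pool
The regular-round pool wins overall and in every department group — no reversal.

Yes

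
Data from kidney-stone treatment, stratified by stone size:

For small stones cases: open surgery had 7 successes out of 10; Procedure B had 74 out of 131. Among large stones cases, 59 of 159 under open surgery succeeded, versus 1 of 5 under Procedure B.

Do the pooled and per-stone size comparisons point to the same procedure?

Small stones: open surgery 7/10 = 70.0%, Procedure B 74/131 = 56.5% → open surgery
Large stones: open surgery 59/159 = 37.1%, Procedure B 1/5 = 20.0% → open surgery
Overall: open surgery 66/169 = 39.1%, Procedure B 75/136 = 55.1% → Procedure B
Open surgery wins each stone group but Procedure B wins overall — the comparison reverses. Open surgery's cases skew toward large stones, which has a lower base rate.

No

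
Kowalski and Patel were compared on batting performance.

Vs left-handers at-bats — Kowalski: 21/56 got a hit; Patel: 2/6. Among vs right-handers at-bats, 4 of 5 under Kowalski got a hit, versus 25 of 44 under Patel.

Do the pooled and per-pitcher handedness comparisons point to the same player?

Vs left-handers: Kowalski 21/56 = 37.5%, Patel 2/6 = 33.3% → Kowalski
Vs right-handers: Kowalski 4/5 = 80.0%, Patel 25/44 = 56.8% → Kowalski
Overall: Kowalski 25/61 = 41.0%, Patel 27/50 = 54.0% → Patel
Kowalski wins each pitcher group but Patel wins overall — the comparison reverses. Kowalski's at-bats skew toward vs left-handers, which has a lower base rate.

No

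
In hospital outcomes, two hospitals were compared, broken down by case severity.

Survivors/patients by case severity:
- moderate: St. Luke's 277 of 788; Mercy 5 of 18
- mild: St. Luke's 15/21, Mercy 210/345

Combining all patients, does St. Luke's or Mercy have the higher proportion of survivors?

Moderate: St. Luke's 277/788 = 35.2%, Mercy 5/18 = 27.8% → St. Luke's
Mild: St. Luke's 15/21 = 71.4%, Mercy 210/345 = 60.9% → St. Luke's
Overall: St. Luke's 292/809 = 36.1%, Mercy 215/363 = 59.2% → Mercy
(St. Luke's wins every case group but Mercy wins overall — St. Luke's's patients skew toward the low-rate moderate group.)

Mercy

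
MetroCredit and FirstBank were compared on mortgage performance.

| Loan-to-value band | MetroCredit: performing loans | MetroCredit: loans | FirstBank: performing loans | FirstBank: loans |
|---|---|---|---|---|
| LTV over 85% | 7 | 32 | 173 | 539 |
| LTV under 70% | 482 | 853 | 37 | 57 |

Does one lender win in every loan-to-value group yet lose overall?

Yes

LTV over 85%: MetroCredit 7/32 = 21.9%, FirstBank 173/539 = 32.1% → FirstBank
LTV under 70%: MetroCredit 482/853 = 56.5%, FirstBank 37/57 = 64.9% → FirstBank
Overall: MetroCredit 489/885 = 55.3%, FirstBank 210/596 = 35.2% → MetroCredit
FirstBank wins each loan-to-value group but MetroCredit wins overall — the comparison reverses. FirstBank's loans skew toward LTV over 85%, which has a lower base rate.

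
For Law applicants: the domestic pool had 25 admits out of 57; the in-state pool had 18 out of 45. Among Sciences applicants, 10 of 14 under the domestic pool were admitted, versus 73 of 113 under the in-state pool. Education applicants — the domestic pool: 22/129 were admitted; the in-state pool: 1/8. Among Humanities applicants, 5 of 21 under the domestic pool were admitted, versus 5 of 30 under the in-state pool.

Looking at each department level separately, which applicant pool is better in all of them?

Law: the domestic pool 25/57 = 43.9%, the in-state pool 18/45 = 40.0% → the domestic pool
Sciences: the domestic pool 10/14 = 71.4%, the in-state pool 73/113 = 64.6% → the domestic pool
Education: the domestic pool 22/129 = 17.1%, the in-state pool 1/8 = 12.5% → the domestic pool
Humanities: the domestic pool 5/21 = 23.8%, the in-state pool 5/30 = 16.7% → the domestic pool
The domestic pool has the higher rate in all 4 groups.

the domestic pool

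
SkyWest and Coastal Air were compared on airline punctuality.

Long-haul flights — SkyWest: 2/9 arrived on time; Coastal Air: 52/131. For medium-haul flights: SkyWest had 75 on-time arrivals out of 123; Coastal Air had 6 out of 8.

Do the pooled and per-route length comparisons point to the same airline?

Long-haul: SkyWest 2/9 = 22.2%, Coastal Air 52/131 = 39.7% → Coastal Air
Medium-haul: SkyWest 75/123 = 61.0%, Coastal Air 6/8 = 75.0% → Coastal Air
Overall: SkyWest 77/132 = 58.3%, Coastal Air 58/139 = 41.7% → SkyWest
Coastal Air wins each route group but SkyWest wins overall — the comparison reverses. Coastal Air's flights skew toward long-haul, which has a lower base rate.

No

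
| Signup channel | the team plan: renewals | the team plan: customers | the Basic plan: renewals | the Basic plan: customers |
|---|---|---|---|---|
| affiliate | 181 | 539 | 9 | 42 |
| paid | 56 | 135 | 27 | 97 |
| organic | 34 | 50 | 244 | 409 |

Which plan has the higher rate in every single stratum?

the team plan

Affiliate: the team plan 181/539 = 33.6%, the Basic plan 9/42 = 21.4% → the team plan
Paid: the team plan 56/135 = 41.5%, the Basic plan 27/97 = 27.8% → the team plan
Organic: the team plan 34/50 = 68.0%, the Basic plan 244/409 = 59.7% → the team plan
The team plan has the higher rate in all 3 groups.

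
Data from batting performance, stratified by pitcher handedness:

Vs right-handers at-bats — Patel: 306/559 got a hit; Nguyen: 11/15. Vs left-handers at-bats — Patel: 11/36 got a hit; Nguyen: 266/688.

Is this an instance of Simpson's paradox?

Vs right-handers: Patel 306/559 = 54.7%, Nguyen 11/15 = 73.3% → Nguyen
Vs left-handers: Patel 11/36 = 30.6%, Nguyen 266/688 = 38.7% → Nguyen
Overall: Patel 317/595 = 53.3%, Nguyen 277/703 = 39.4% → Patel
Nguyen wins each pitcher group but Patel wins overall — the comparison reverses. Nguyen's at-bats skew toward vs left-handers, which has a lower base rate.

Yes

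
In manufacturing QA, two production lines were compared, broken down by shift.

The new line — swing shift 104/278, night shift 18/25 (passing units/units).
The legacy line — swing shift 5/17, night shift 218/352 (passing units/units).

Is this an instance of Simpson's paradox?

Swing shift: the new line 104/278 = 37.4%, the legacy line 5/17 = 29.4% → the new line
Night shift: the new line 18/25 = 72.0%, the legacy line 218/352 = 61.9% → the new line
Overall: the new line 122/303 = 40.3%, the legacy line 223/369 = 60.4% → the legacy line
The new line wins each shift group but the legacy line wins overall — the comparison reverses. The new line's units skew toward swing shift, which has a lower base rate.

Yes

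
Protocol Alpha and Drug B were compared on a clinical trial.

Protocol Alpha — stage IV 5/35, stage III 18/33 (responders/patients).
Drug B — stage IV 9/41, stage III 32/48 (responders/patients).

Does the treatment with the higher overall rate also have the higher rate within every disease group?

Stage IV: Protocol Alpha 5/35 = 14.3%, Drug B 9/41 = 22.0% → Drug B
Stage III: Protocol Alpha 18/33 = 54.5%, Drug B 32/48 = 66.7% → Drug B
Overall: Protocol Alpha 23/68 = 33.8%, Drug B 41/89 = 46.1% → Drug B
Drug B wins overall and in every disease group — no reversal.

Yes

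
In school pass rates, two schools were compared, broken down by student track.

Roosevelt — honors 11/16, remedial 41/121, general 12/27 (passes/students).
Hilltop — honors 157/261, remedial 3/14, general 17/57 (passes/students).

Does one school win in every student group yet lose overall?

Yes

Honors: Roosevelt 11/16 = 68.8%, Hilltop 157/261 = 60.2% → Roosevelt
Remedial: Roosevelt 41/121 = 33.9%, Hilltop 3/14 = 21.4% → Roosevelt
General: Roosevelt 12/27 = 44.4%, Hilltop 17/57 = 29.8% → Roosevelt
Overall: Roosevelt 64/164 = 39.0%, Hilltop 177/332 = 53.3% → Hilltop
Roosevelt wins each student group but Hilltop wins overall — the comparison reverses. Roosevelt's students skew toward remedial, which has a lower base rate.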